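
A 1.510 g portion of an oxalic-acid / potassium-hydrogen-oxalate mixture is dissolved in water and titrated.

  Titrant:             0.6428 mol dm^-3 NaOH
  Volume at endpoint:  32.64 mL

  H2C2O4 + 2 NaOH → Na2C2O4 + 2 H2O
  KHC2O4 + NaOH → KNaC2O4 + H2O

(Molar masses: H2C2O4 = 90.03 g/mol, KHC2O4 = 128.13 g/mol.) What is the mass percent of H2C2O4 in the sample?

n(NaOH) = 0.03264 × 0.6428 = 0.02098 mol
Let x = n(H2C2O4), y = n(KHC2O4).
Titrant: 2x + 1y = 0.02098;  mass: 90.03x + 128.13y = 1.510
Solving, x = 7.088 × 10^-3 mol, y = 6.804 × 10^-3 mol
mass of H2C2O4 = 7.088 × 10^-3 × 90.03 = 0.6382 g
% H2C2O4 = 0.6382 / 1.510 × 100 = 42.26 %

42.26 %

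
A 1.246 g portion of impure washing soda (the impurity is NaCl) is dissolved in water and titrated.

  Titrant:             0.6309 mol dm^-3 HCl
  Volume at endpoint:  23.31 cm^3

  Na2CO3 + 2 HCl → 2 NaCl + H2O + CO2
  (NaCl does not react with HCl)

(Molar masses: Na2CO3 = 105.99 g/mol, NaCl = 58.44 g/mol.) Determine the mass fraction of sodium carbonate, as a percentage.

n(HCl) = 0.02331 × 0.6309 = 0.01471 mol
Let x = n(Na2CO3), y = n(NaCl).
Titrant: 2x = 0.01471;  mass: 105.99x + 58.44y = 1.246
Solving, x = 7.353 × 10^-3 mol, y = 7.985 × 10^-3 mol
mass of Na2CO3 = 7.353 × 10^-3 × 105.99 = 0.7794 g
% Na2CO3 = 0.7794 / 1.246 × 100 = 62.55 %

62.55 %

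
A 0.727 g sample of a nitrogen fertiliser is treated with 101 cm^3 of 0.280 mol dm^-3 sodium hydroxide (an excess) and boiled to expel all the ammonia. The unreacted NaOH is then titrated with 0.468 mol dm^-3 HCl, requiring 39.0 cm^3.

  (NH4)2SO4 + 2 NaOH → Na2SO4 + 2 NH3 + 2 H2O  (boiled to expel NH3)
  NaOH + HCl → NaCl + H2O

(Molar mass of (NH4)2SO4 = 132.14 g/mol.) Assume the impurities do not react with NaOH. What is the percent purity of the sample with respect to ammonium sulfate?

n(NaOH) added = 0.101 × 0.280 = 0.0283 mol
n(HCl) used in back-titration = 0.0390 × 0.468 = 0.0183 mol
n(NaOH) left over = 0.0183 mol (1:1 ratio)
n(NaOH) consumed by analyte = 0.0283 − 0.0183 = 0.0100 mol
From the 1:2 ratio, n((NH4)2SO4) = 1/2 × 0.0100 = 5.01 × 10^-3 mol
mass of (NH4)2SO4 = 5.01 × 10^-3 × 132.14 = 0.663 g
% (NH4)2SO4 = 0.663 / 0.727 × 100 = 91.1 %

91.1 %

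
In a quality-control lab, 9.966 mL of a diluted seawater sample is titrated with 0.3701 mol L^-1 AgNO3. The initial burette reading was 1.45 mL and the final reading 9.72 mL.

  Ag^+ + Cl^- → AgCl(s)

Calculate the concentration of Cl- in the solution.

0.3071 mol/L

n(AgNO3) = 0.008270 L × 0.3701 mol/L = 3.061 × 10^-3 mol
n(Cl-) = 3.061 × 10^-3 mol (1:1 mole ratio)
[Cl-] = 3.061 × 10^-3 mol / 0.009966 L = 0.3071 mol/L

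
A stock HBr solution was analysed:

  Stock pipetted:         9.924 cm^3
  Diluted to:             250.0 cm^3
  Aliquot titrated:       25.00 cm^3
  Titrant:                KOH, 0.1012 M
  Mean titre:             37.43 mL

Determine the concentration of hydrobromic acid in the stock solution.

HBr + KOH → KBr + H2O
n(KOH) = 0.03743 × 0.1012 = 3.788 × 10^-3 mol
n(HBr) in the aliquot = 3.788 × 10^-3 mol (1:1 ratio)
[HBr]_dilute = 3.788 × 10^-3 / 0.02500 = 0.1515 mol/L
Dilution factor = 250.0 / 9.924 = 25.19
[HBr]_stock = 0.1515 × 25.19 = 3.817 mol/L

3.817 M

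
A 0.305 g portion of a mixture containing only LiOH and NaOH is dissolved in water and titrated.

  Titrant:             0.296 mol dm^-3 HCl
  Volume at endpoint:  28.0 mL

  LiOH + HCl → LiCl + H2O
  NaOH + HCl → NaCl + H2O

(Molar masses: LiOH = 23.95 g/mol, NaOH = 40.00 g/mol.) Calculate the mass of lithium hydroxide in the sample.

n(HCl) = 0.0280 × 0.296 = 8.29 × 10^-3 mol
Let x = n(LiOH), y = n(NaOH).
Titrant: 1x + 1y = 8.29 × 10^-3;  mass: 23.95x + 40.00y = 0.305
Solving, x = 1.65 × 10^-3 mol, y = 6.64 × 10^-3 mol
mass of LiOH = 1.65 × 10^-3 × 23.95 = 0.0396 g

0.0396 g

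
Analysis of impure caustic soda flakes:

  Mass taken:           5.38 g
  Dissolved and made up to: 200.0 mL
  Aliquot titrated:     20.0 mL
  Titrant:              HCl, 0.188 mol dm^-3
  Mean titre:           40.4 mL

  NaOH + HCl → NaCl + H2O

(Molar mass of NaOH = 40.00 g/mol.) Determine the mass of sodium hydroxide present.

n(HCl) per titration = 0.0404 × 0.188 = 7.60 × 10^-3 mol
n(NaOH) in each aliquot = 7.60 × 10^-3 mol (1:1 ratio)
n(NaOH) in the whole flask = 7.60 × 10^-3 × 200.0/20.0 = 0.0760 mol
mass of NaOH = 0.0760 × 40.00 = 3.04 g

3.04 g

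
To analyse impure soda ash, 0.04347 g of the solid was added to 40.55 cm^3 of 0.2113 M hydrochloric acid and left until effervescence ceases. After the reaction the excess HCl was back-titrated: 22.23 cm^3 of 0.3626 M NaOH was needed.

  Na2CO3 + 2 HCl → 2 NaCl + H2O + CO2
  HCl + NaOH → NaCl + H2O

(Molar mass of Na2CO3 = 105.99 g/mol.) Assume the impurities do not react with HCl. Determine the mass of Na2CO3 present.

0.02690 g

n(HCl) added = 0.04055 × 0.2113 = 8.568 × 10^-3 mol
n(NaOH) used in back-titration = 0.02223 × 0.3626 = 8.061 × 10^-3 mol
n(HCl) left over = 8.061 × 10^-3 mol (1:1 ratio)
n(HCl) consumed by analyte = 8.568 × 10^-3 − 8.061 × 10^-3 = 5.076 × 10^-4 mol
From the 1:2 ratio, n(Na2CO3) = 1/2 × 5.076 × 10^-4 = 2.538 × 10^-4 mol
mass of Na2CO3 = 2.538 × 10^-4 × 105.99 = 0.02690 g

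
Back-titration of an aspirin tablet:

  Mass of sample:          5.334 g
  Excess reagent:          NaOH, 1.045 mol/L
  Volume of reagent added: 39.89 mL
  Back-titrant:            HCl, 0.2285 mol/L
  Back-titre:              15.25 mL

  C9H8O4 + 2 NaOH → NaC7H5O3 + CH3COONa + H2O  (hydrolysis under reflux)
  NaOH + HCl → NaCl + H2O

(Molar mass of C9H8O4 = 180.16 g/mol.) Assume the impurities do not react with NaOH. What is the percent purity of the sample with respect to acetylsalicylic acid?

64.51 %

n(NaOH) added = 0.03989 × 1.045 = 0.04169 mol
n(HCl) used in back-titration = 0.01525 × 0.2285 = 3.485 × 10^-3 mol
n(NaOH) left over = 3.485 × 10^-3 mol (1:1 ratio)
n(NaOH) consumed by analyte = 0.04169 − 3.485 × 10^-3 = 0.03820 mol
From the 1:2 ratio, n(C9H8O4) = 1/2 × 0.03820 = 0.01910 mol
mass of C9H8O4 = 0.01910 × 180.16 = 3.441 g
% C9H8O4 = 3.441 / 5.334 × 100 = 64.51 %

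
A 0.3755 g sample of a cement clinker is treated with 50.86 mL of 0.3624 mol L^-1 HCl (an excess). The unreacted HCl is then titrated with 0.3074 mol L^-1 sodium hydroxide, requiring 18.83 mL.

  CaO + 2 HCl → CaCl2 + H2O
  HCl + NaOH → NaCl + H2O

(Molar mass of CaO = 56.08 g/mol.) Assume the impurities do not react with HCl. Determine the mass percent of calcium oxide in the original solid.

n(HCl) added = 0.05086 × 0.3624 = 0.01843 mol
n(NaOH) used in back-titration = 0.01883 × 0.3074 = 5.788 × 10^-3 mol
n(HCl) left over = 5.788 × 10^-3 mol (1:1 ratio)
n(HCl) consumed by analyte = 0.01843 − 5.788 × 10^-3 = 0.01264 mol
From the 1:2 ratio, n(CaO) = 1/2 × 0.01264 = 6.322 × 10^-3 mol
mass of CaO = 6.322 × 10^-3 × 56.08 = 0.3545 g
% CaO = 0.3545 / 0.3755 × 100 = 94.41 %

94.41 %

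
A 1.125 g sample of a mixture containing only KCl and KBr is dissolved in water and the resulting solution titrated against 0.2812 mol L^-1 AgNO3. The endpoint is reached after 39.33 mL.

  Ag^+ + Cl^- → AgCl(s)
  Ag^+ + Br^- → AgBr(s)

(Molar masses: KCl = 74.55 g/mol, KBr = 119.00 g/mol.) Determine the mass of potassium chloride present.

n(AgNO3) = 0.03933 × 0.2812 = 0.01106 mol
Let x = n(KCl), y = n(KBr).
Titrant: 1x + 1y = 0.01106;  mass: 74.55x + 119.00y = 1.125
Solving, x = 4.299 × 10^-3 mol, y = 6.761 × 10^-3 mol
mass of KCl = 4.299 × 10^-3 × 74.55 = 0.3205 g

0.3205 g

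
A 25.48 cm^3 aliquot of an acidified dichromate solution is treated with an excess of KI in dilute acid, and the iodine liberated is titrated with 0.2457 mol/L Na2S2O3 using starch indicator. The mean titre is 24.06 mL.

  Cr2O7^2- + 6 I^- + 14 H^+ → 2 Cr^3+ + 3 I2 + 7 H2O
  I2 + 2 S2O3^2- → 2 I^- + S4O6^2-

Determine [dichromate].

0.03867 mol/L

n(S2O3^2-) = 0.02406 × 0.2457 = 5.912 × 10^-3 mol
n(I2) = n(S2O3^2-)/2 = 2.956 × 10^-3 mol
From the 1:3 ratio, n(Cr2O7^2-) in the aliquot = 1/3 × 2.956 × 10^-3 = 9.853 × 10^-4 mol
[Cr2O7^2-] = 9.853 × 10^-4 / 0.02548 = 0.03867 mol/L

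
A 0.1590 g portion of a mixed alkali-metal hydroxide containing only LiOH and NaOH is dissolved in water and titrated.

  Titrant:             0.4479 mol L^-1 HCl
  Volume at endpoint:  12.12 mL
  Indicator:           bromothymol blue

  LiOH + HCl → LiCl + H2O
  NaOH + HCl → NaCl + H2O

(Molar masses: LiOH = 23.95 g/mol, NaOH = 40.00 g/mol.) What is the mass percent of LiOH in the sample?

n(HCl) = 0.01212 × 0.4479 = 5.429 × 10^-3 mol
Let x = n(LiOH), y = n(NaOH).
Titrant: 1x + 1y = 5.429 × 10^-3;  mass: 23.95x + 40.00y = 0.1590
Solving, x = 3.623 × 10^-3 mol, y = 1.806 × 10^-3 mol
mass of LiOH = 3.623 × 10^-3 × 23.95 = 0.08676 g
% LiOH = 0.08676 / 0.1590 × 100 = 54.57 %

54.57 %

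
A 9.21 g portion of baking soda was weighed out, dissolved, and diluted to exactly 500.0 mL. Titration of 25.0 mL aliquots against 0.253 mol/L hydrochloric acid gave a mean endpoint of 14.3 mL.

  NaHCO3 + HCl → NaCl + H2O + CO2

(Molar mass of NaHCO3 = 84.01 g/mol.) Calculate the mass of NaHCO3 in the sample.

6.08 g

n(HCl) per titration = 0.0143 × 0.253 = 3.62 × 10^-3 mol
n(NaHCO3) in each aliquot = 3.62 × 10^-3 mol (1:1 ratio)
n(NaHCO3) in the whole flask = 3.62 × 10^-3 × 500.0/25.0 = 0.0724 mol
mass of NaHCO3 = 0.0724 × 84.01 = 6.08 g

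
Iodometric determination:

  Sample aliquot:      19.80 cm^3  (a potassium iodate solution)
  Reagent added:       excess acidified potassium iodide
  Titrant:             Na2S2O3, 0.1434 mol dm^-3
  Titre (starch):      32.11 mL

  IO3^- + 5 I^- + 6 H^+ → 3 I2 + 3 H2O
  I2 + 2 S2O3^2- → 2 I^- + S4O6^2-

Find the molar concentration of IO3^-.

0.03876 mol/L

n(S2O3^2-) = 0.03211 × 0.1434 = 4.605 × 10^-3 mol
n(I2) = n(S2O3^2-)/2 = 2.302 × 10^-3 mol
From the 1:3 ratio, n(IO3^-) in the aliquot = 1/3 × 2.302 × 10^-3 = 7.674 × 10^-4 mol
[IO3^-] = 7.674 × 10^-4 / 0.01980 = 0.03876 mol/L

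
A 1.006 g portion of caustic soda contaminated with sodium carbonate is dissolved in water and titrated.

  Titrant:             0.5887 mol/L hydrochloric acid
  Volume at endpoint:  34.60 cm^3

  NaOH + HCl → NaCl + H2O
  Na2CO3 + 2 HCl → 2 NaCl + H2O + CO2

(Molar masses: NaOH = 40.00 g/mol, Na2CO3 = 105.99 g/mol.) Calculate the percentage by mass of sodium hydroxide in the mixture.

22.48 %

n(HCl) = 0.03460 × 0.5887 = 0.02037 mol
Let x = n(NaOH), y = n(Na2CO3).
Titrant: 1x + 2y = 0.02037;  mass: 40.00x + 105.99y = 1.006
Solving, x = 5.653 × 10^-3 mol, y = 7.358 × 10^-3 mol
mass of NaOH = 5.653 × 10^-3 × 40.00 = 0.2261 g
% NaOH = 0.2261 / 1.006 × 100 = 22.48 %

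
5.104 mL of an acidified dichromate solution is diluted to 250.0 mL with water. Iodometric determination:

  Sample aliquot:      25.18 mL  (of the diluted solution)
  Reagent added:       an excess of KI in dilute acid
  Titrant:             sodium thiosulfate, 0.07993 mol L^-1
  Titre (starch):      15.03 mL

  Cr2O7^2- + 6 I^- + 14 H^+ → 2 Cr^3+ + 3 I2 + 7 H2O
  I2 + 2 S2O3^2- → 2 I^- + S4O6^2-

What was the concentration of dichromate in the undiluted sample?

n(S2O3^2-) = 0.01503 × 0.07993 = 1.201 × 10^-3 mol
n(I2) = n(S2O3^2-)/2 = 6.007 × 10^-4 mol
From the 1:3 ratio, n(Cr2O7^2-) in the aliquot = 1/3 × 6.007 × 10^-4 = 2.002 × 10^-4 mol
[Cr2O7^2-]_dilute = 2.002 × 10^-4 / 0.02518 = 0.007952 mol/L
[Cr2O7^2-]_original = 0.007952 × 250.0/5.104 = 0.3895 mol/L

0.3895 mol/L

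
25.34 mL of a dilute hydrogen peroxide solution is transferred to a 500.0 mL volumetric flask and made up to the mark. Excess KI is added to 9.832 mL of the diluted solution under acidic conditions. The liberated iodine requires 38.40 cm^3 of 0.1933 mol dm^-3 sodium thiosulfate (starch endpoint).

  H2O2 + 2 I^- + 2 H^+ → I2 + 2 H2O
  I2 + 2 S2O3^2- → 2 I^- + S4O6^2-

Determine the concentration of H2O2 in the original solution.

n(S2O3^2-) = 0.03840 × 0.1933 = 7.423 × 10^-3 mol
n(I2) = n(S2O3^2-)/2 = 3.711 × 10^-3 mol
n(H2O2) in the aliquot = 3.711 × 10^-3 mol (1:1 ratio)
[H2O2]_dilute = 3.711 × 10^-3 / 0.009832 = 0.3775 mol/L
[H2O2]_original = 0.3775 × 500.0/25.34 = 7.448 mol/L

7.448 mol/L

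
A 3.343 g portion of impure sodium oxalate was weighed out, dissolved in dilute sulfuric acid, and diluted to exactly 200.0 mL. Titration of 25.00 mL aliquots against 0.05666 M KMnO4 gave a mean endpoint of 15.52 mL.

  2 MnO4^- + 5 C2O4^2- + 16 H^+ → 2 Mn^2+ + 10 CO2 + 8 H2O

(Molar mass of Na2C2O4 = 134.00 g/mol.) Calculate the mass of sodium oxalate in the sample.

n(KMnO4) per titration = 0.01552 × 0.05666 = 8.794 × 10^-4 mol
From the 5:2 ratio, n(Na2C2O4) in each aliquot = 5/2 × 8.794 × 10^-4 = 2.198 × 10^-3 mol
n(Na2C2O4) in the whole flask = 2.198 × 10^-3 × 200.0/25.00 = 0.01759 mol
mass of Na2C2O4 = 0.01759 × 134.00 = 2.357 g

2.357 g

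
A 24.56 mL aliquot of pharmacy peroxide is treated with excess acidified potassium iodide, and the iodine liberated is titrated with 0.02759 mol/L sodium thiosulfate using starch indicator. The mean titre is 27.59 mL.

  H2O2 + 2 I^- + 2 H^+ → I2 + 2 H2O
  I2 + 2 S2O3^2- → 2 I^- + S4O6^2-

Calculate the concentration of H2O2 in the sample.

0.01550 mol/L

n(S2O3^2-) = 0.02759 × 0.02759 = 7.612 × 10^-4 mol
n(I2) = n(S2O3^2-)/2 = 3.806 × 10^-4 mol
n(H2O2) in the aliquot = 3.806 × 10^-4 mol (1:1 ratio)
[H2O2] = 3.806 × 10^-4 / 0.02456 = 0.01550 mol/L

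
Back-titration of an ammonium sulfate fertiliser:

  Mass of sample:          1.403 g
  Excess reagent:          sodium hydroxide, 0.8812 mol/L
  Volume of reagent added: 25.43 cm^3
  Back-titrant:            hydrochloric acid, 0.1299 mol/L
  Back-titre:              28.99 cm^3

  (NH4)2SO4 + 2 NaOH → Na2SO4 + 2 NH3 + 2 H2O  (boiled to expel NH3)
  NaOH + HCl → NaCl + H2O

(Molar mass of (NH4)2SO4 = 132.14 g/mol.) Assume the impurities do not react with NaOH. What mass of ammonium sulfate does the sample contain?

n(NaOH) added = 0.02543 × 0.8812 = 0.02241 mol
n(HCl) used in back-titration = 0.02899 × 0.1299 = 3.766 × 10^-3 mol
n(NaOH) left over = 3.766 × 10^-3 mol (1:1 ratio)
n(NaOH) consumed by analyte = 0.02241 − 3.766 × 10^-3 = 0.01864 mol
From the 1:2 ratio, n((NH4)2SO4) = 1/2 × 0.01864 = 9.322 × 10^-3 mol
mass of (NH4)2SO4 = 9.322 × 10^-3 × 132.14 = 1.232 g

1.232 g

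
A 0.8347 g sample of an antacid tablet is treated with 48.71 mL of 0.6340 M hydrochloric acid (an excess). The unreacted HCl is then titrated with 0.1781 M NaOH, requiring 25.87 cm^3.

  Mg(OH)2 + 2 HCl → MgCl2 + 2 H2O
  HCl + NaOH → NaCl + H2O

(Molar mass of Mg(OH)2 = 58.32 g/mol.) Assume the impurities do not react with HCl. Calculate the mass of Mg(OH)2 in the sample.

0.7662 g

n(HCl) added = 0.04871 × 0.6340 = 0.03088 mol
n(NaOH) used in back-titration = 0.02587 × 0.1781 = 4.607 × 10^-3 mol
n(HCl) left over = 4.607 × 10^-3 mol (1:1 ratio)
n(HCl) consumed by analyte = 0.03088 − 4.607 × 10^-3 = 0.02627 mol
From the 1:2 ratio, n(Mg(OH)2) = 1/2 × 0.02627 = 0.01314 mol
mass of Mg(OH)2 = 0.01314 × 58.32 = 0.7662 g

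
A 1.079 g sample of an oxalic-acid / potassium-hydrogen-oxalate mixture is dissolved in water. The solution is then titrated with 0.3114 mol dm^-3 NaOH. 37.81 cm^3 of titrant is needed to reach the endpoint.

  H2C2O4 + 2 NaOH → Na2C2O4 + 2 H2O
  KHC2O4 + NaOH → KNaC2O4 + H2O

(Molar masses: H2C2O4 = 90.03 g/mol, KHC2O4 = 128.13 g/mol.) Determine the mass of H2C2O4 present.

n(NaOH) = 0.03781 × 0.3114 = 0.01177 mol
Let x = n(H2C2O4), y = n(KHC2O4).
Titrant: 2x + 1y = 0.01177;  mass: 90.03x + 128.13y = 1.079
Solving, x = 2.584 × 10^-3 mol, y = 6.605 × 10^-3 mol
mass of H2C2O4 = 2.584 × 10^-3 × 90.03 = 0.2327 g

0.2327 g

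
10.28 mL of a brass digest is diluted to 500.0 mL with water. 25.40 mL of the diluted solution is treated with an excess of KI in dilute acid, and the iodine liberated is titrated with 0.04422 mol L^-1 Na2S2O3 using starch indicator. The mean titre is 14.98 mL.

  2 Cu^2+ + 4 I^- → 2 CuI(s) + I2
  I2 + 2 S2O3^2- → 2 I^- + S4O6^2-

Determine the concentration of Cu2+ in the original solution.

n(S2O3^2-) = 0.01498 × 0.04422 = 6.624 × 10^-4 mol
n(I2) = n(S2O3^2-)/2 = 3.312 × 10^-4 mol
From the 2:1 ratio, n(Cu2+) in the aliquot = 2/1 × 3.312 × 10^-4 = 6.624 × 10^-4 mol
[Cu2+]_dilute = 6.624 × 10^-4 / 0.02540 = 0.02608 mol/L
[Cu2+]_original = 0.02608 × 500.0/10.28 = 1.268 mol/L

1.268 mol/L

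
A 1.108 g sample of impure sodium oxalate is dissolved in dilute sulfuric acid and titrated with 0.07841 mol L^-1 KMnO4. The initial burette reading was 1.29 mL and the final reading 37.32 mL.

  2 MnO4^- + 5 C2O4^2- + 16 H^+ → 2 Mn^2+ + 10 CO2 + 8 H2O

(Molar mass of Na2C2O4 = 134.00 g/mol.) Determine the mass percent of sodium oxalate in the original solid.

n(KMnO4) = 0.03603 L × 0.07841 mol/L = 2.825 × 10^-3 mol
From the 5:2 ratio, n(Na2C2O4) = 5/2 × 2.825 × 10^-3 = 7.063 × 10^-3 mol
mass of Na2C2O4 = 7.063 × 10^-3 × 134.00 g/mol = 0.9464 g
% Na2C2O4 = 0.9464 / 1.108 × 100 = 85.42 %

85.42 %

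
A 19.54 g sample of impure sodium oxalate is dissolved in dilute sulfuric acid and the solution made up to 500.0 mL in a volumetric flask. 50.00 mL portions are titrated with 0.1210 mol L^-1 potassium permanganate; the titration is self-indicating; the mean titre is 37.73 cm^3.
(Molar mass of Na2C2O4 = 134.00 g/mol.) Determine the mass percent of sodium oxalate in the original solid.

78.27 %

2 MnO4^- + 5 C2O4^2- + 16 H^+ → 2 Mn^2+ + 10 CO2 + 8 H2O
n(KMnO4) per titration = 0.03773 × 0.1210 = 4.565 × 10^-3 mol
From the 5:2 ratio, n(Na2C2O4) in each aliquot = 5/2 × 4.565 × 10^-3 = 0.01141 mol
n(Na2C2O4) in the whole flask = 0.01141 × 500.0/50.00 = 0.1141 mol
mass of Na2C2O4 = 0.1141 × 134.00 = 15.29 g
% Na2C2O4 = 15.29 / 19.54 × 100 = 78.27 %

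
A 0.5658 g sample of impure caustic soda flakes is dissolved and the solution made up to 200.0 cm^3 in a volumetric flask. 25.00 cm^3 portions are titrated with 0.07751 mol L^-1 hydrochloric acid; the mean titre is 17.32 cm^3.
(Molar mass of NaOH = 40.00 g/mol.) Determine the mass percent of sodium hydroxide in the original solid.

NaOH + HCl → NaCl + H2O
n(HCl) per titration = 0.01732 × 0.07751 = 1.342 × 10^-3 mol
n(NaOH) in each aliquot = 1.342 × 10^-3 mol (1:1 ratio)
n(NaOH) in the whole flask = 1.342 × 10^-3 × 200.0/25.00 = 0.01074 mol
mass of NaOH = 0.01074 × 40.00 = 0.4296 g
% NaOH = 0.4296 / 0.5658 × 100 = 75.93 %

75.93 %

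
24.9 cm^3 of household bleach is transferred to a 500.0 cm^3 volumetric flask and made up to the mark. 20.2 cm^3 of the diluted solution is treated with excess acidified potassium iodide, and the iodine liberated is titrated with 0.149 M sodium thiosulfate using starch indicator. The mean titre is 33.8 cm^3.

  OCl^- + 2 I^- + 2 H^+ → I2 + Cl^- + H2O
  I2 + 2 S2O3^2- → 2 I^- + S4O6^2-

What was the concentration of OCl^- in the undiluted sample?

n(S2O3^2-) = 0.0338 × 0.149 = 5.04 × 10^-3 mol
n(I2) = n(S2O3^2-)/2 = 2.52 × 10^-3 mol
n(OCl^-) in the aliquot = 2.52 × 10^-3 mol (1:1 ratio)
[OCl^-]_dilute = 2.52 × 10^-3 / 0.0202 = 0.125 mol/L
[OCl^-]_original = 0.125 × 500.0/24.9 = 2.50 mol/L

2.50 M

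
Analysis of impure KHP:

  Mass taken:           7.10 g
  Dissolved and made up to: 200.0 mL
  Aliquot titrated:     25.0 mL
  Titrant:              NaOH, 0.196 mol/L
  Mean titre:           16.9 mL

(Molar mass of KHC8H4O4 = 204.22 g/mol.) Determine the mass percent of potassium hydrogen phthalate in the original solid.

76.2 %

KHC8H4O4 + NaOH → KNaC8H4O4 + H2O
n(NaOH) per titration = 0.0169 × 0.196 = 3.31 × 10^-3 mol
n(KHC8H4O4) in each aliquot = 3.31 × 10^-3 mol (1:1 ratio)
n(KHC8H4O4) in the whole flask = 3.31 × 10^-3 × 200.0/25.0 = 0.0265 mol
mass of KHC8H4O4 = 0.0265 × 204.22 = 5.41 g
% KHC8H4O4 = 5.41 / 7.10 × 100 = 76.2 %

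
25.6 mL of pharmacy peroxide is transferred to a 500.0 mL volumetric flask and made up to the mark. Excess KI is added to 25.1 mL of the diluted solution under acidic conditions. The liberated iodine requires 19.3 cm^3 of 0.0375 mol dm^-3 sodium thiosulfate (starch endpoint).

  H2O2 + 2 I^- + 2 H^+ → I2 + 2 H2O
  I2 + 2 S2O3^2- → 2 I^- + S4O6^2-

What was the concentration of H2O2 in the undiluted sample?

0.282 mol/L

n(S2O3^2-) = 0.0193 × 0.0375 = 7.24 × 10^-4 mol
n(I2) = n(S2O3^2-)/2 = 3.62 × 10^-4 mol
n(H2O2) in the aliquot = 3.62 × 10^-4 mol (1:1 ratio)
[H2O2]_dilute = 3.62 × 10^-4 / 0.0251 = 0.0144 mol/L
[H2O2]_original = 0.0144 × 500.0/25.6 = 0.282 mol/L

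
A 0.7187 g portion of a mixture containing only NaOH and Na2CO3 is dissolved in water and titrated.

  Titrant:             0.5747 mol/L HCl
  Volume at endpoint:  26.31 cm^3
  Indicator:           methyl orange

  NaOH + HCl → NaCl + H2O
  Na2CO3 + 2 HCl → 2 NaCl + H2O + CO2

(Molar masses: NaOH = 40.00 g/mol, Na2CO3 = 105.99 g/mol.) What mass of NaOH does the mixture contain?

n(HCl) = 0.02631 × 0.5747 = 0.01512 mol
Let x = n(NaOH), y = n(Na2CO3).
Titrant: 1x + 2y = 0.01512;  mass: 40.00x + 105.99y = 0.7187
Solving, x = 6.357 × 10^-3 mol, y = 4.382 × 10^-3 mol
mass of NaOH = 6.357 × 10^-3 × 40.00 = 0.2543 g

0.2543 g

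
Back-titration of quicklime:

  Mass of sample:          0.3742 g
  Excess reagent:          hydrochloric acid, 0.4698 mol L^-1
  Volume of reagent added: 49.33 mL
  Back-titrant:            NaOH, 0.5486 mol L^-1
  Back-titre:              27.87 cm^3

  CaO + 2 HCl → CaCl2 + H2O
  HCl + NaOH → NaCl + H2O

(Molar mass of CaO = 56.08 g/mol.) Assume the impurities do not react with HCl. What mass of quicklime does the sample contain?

0.2211 g

n(HCl) added = 0.04933 × 0.4698 = 0.02318 mol
n(NaOH) used in back-titration = 0.02787 × 0.5486 = 0.01529 mol
n(HCl) left over = 0.01529 mol (1:1 ratio)
n(HCl) consumed by analyte = 0.02318 − 0.01529 = 7.886 × 10^-3 mol
From the 1:2 ratio, n(CaO) = 1/2 × 7.886 × 10^-3 = 3.943 × 10^-3 mol
mass of CaO = 3.943 × 10^-3 × 56.08 = 0.2211 g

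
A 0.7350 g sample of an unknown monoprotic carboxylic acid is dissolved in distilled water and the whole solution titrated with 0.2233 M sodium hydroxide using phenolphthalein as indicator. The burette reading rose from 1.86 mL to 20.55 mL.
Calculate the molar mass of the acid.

176.1 g/mol

n(NaOH) = 0.01869 L × 0.2233 mol/L = 4.173 × 10^-3 mol
n(HA) = 4.173 × 10^-3 mol (1:1 ratio)
M = m / n = 0.7350 g / 4.173 × 10^-3 mol = 176.1 g/mol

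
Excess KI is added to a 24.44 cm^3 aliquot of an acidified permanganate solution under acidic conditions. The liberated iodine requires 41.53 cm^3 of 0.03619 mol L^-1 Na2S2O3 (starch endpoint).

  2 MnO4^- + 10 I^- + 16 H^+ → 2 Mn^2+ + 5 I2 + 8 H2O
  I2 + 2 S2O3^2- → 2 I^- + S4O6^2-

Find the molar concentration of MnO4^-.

0.01230 mol/L

n(S2O3^2-) = 0.04153 × 0.03619 = 1.503 × 10^-3 mol
n(I2) = n(S2O3^2-)/2 = 7.515 × 10^-4 mol
From the 2:5 ratio, n(MnO4^-) in the aliquot = 2/5 × 7.515 × 10^-4 = 3.006 × 10^-4 mol
[MnO4^-] = 3.006 × 10^-4 / 0.02444 = 0.01230 mol/L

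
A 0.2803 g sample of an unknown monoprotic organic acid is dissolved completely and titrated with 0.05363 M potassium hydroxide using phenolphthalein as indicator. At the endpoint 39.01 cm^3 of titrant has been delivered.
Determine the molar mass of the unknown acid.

134.0 g/mol

n(KOH) = 0.03901 L × 0.05363 mol/L = 2.092 × 10^-3 mol
n(HA) = 2.092 × 10^-3 mol (1:1 ratio)
M = m / n = 0.2803 g / 2.092 × 10^-3 mol = 134.0 g/mol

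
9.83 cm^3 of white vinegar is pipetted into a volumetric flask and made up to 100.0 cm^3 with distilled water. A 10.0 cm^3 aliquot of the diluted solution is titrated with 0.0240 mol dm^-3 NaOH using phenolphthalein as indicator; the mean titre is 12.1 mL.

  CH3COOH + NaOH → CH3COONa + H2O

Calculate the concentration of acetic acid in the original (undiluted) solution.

0.295 mol/L

n(NaOH) = 0.0121 × 0.0240 = 2.90 × 10^-4 mol
n(CH3COOH) in the aliquot = 2.90 × 10^-4 mol (1:1 ratio)
[CH3COOH]_dilute = 2.90 × 10^-4 / 0.0100 = 0.0290 mol/L
Dilution factor = 100.0 / 9.83 = 10.17
[CH3COOH]_stock = 0.0290 × 10.17 = 0.295 mol/L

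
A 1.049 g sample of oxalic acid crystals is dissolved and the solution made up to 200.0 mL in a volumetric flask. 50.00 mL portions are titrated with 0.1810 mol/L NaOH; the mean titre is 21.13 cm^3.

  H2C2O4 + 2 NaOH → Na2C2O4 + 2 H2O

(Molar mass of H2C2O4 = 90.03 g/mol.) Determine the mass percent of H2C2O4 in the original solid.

n(NaOH) per titration = 0.02113 × 0.1810 = 3.825 × 10^-3 mol
From the 1:2 ratio, n(H2C2O4) in each aliquot = 1/2 × 3.825 × 10^-3 = 1.912 × 10^-3 mol
n(H2C2O4) in the whole flask = 1.912 × 10^-3 × 200.0/50.00 = 7.649 × 10^-3 mol
mass of H2C2O4 = 7.649 × 10^-3 × 90.03 = 0.6886 g
% H2C2O4 = 0.6886 / 1.049 × 100 = 65.65 %

65.65 %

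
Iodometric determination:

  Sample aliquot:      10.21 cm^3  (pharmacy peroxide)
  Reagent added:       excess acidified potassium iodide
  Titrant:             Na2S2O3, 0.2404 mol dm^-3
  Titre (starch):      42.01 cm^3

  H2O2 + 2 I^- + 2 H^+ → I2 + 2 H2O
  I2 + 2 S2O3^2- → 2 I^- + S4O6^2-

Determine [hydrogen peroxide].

0.4946 mol/L

n(S2O3^2-) = 0.04201 × 0.2404 = 0.01010 mol
n(I2) = n(S2O3^2-)/2 = 5.050 × 10^-3 mol
n(H2O2) in the aliquot = 5.050 × 10^-3 mol (1:1 ratio)
[H2O2] = 5.050 × 10^-3 / 0.01021 = 0.4946 mol/L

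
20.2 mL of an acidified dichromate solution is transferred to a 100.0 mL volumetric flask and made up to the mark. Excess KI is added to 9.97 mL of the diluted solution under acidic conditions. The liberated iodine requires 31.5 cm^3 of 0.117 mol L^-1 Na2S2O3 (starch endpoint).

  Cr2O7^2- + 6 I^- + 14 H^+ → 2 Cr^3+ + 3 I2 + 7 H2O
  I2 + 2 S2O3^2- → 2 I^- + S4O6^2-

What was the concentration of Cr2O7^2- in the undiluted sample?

n(S2O3^2-) = 0.0315 × 0.117 = 3.69 × 10^-3 mol
n(I2) = n(S2O3^2-)/2 = 1.84 × 10^-3 mol
From the 1:3 ratio, n(Cr2O7^2-) in the aliquot = 1/3 × 1.84 × 10^-3 = 6.14 × 10^-4 mol
[Cr2O7^2-]_dilute = 6.14 × 10^-4 / 0.00997 = 0.0616 mol/L
[Cr2O7^2-]_original = 0.0616 × 100.0/20.2 = 0.305 mol/L

0.305 mol/L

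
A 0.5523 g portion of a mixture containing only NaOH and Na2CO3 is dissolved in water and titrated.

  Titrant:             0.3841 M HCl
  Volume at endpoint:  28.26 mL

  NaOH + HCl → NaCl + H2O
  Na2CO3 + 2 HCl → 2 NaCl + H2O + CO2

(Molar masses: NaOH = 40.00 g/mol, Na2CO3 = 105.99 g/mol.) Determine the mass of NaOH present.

0.07062 g

n(HCl) = 0.02826 × 0.3841 = 0.01085 mol
Let x = n(NaOH), y = n(Na2CO3).
Titrant: 1x + 2y = 0.01085;  mass: 40.00x + 105.99y = 0.5523
Solving, x = 1.766 × 10^-3 mol, y = 4.545 × 10^-3 mol
mass of NaOH = 1.766 × 10^-3 × 40.00 = 0.07062 g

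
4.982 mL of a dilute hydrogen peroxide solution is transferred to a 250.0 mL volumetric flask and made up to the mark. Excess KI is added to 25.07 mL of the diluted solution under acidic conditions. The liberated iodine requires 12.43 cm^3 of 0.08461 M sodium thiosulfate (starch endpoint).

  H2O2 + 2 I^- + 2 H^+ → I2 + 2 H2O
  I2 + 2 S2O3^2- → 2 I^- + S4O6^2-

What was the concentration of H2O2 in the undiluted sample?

1.053 M

n(S2O3^2-) = 0.01243 × 0.08461 = 1.052 × 10^-3 mol
n(I2) = n(S2O3^2-)/2 = 5.259 × 10^-4 mol
n(H2O2) in the aliquot = 5.259 × 10^-4 mol (1:1 ratio)
[H2O2]_dilute = 5.259 × 10^-4 / 0.02507 = 0.02098 mol/L
[H2O2]_original = 0.02098 × 250.0/4.982 = 1.053 mol/L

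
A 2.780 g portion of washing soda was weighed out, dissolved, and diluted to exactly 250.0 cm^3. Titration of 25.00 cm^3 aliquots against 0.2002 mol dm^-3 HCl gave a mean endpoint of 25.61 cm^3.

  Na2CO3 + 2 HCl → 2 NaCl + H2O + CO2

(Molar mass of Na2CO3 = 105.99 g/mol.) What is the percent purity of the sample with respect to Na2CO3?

n(HCl) per titration = 0.02561 × 0.2002 = 5.127 × 10^-3 mol
From the 1:2 ratio, n(Na2CO3) in each aliquot = 1/2 × 5.127 × 10^-3 = 2.564 × 10^-3 mol
n(Na2CO3) in the whole flask = 2.564 × 10^-3 × 250.0/25.00 = 0.02564 mol
mass of Na2CO3 = 0.02564 × 105.99 = 2.717 g
% Na2CO3 = 2.717 / 2.780 × 100 = 97.74 %

97.74 %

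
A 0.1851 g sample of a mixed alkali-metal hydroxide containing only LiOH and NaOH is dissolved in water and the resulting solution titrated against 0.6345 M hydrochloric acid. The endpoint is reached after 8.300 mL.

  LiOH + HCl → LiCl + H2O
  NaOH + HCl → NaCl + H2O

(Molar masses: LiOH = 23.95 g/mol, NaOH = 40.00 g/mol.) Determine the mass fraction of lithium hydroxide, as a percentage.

n(HCl) = 0.008300 × 0.6345 = 5.266 × 10^-3 mol
Let x = n(LiOH), y = n(NaOH).
Titrant: 1x + 1y = 5.266 × 10^-3;  mass: 23.95x + 40.00y = 0.1851
Solving, x = 1.592 × 10^-3 mol, y = 3.674 × 10^-3 mol
mass of LiOH = 1.592 × 10^-3 × 23.95 = 0.03813 g
% LiOH = 0.03813 / 0.1851 × 100 = 20.60 %

20.60 %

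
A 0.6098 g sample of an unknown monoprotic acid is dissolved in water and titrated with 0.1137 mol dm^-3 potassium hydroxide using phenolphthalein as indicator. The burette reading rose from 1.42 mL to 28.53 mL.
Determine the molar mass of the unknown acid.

n(KOH) = 0.02711 L × 0.1137 mol/L = 3.082 × 10^-3 mol
n(HA) = 3.082 × 10^-3 mol (1:1 ratio)
M = m / n = 0.6098 g / 3.082 × 10^-3 mol = 197.8 g/mol

197.8 g/mol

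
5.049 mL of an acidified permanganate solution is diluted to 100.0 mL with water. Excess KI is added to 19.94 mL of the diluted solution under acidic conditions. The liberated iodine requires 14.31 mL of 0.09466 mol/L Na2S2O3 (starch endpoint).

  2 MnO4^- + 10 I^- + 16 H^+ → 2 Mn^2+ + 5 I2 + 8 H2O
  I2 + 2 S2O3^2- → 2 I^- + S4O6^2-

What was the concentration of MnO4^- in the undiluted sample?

n(S2O3^2-) = 0.01431 × 0.09466 = 1.355 × 10^-3 mol
n(I2) = n(S2O3^2-)/2 = 6.773 × 10^-4 mol
From the 2:5 ratio, n(MnO4^-) in the aliquot = 2/5 × 6.773 × 10^-4 = 2.709 × 10^-4 mol
[MnO4^-]_dilute = 2.709 × 10^-4 / 0.01994 = 0.01359 mol/L
[MnO4^-]_original = 0.01359 × 100.0/5.049 = 0.2691 mol/L

0.2691 mol/L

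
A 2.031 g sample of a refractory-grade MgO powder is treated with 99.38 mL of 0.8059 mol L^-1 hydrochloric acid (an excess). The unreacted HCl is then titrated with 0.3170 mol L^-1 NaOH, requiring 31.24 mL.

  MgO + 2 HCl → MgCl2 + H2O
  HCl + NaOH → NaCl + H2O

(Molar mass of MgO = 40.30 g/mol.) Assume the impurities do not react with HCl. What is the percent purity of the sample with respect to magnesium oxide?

69.63 %

n(HCl) added = 0.09938 × 0.8059 = 0.08009 mol
n(NaOH) used in back-titration = 0.03124 × 0.3170 = 9.903 × 10^-3 mol
n(HCl) left over = 9.903 × 10^-3 mol (1:1 ratio)
n(HCl) consumed by analyte = 0.08009 − 9.903 × 10^-3 = 0.07019 mol
From the 1:2 ratio, n(MgO) = 1/2 × 0.07019 = 0.03509 mol
mass of MgO = 0.03509 × 40.30 = 1.414 g
% MgO = 1.414 / 2.031 × 100 = 69.63 %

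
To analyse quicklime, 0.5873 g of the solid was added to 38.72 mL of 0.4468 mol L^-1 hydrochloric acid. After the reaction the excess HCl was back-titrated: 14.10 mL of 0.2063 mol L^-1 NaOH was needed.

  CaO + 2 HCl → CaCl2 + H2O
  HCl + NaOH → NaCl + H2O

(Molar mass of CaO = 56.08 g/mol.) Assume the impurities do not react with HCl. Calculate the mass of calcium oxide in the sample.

n(HCl) added = 0.03872 × 0.4468 = 0.01730 mol
n(NaOH) used in back-titration = 0.01410 × 0.2063 = 2.909 × 10^-3 mol
n(HCl) left over = 2.909 × 10^-3 mol (1:1 ratio)
n(HCl) consumed by analyte = 0.01730 − 2.909 × 10^-3 = 0.01439 mol
From the 1:2 ratio, n(CaO) = 1/2 × 0.01439 = 7.196 × 10^-3 mol
mass of CaO = 7.196 × 10^-3 × 56.08 = 0.4035 g

0.4035 g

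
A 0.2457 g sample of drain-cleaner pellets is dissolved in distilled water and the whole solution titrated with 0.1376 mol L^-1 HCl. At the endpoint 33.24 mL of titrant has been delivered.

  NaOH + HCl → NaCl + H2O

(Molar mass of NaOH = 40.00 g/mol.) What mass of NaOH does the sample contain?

n(HCl) = 0.03324 L × 0.1376 mol/L = 4.574 × 10^-3 mol
n(NaOH) = 4.574 × 10^-3 mol (1:1 ratio)
mass of NaOH = 4.574 × 10^-3 × 40.00 g/mol = 0.1830 g

0.1830 g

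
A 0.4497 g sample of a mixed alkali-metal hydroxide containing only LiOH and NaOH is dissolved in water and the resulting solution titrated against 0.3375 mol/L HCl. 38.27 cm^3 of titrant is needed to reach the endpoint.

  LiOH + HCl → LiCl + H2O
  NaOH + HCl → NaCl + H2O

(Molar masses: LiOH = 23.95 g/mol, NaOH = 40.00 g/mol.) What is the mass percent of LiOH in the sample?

n(HCl) = 0.03827 × 0.3375 = 0.01292 mol
Let x = n(LiOH), y = n(NaOH).
Titrant: 1x + 1y = 0.01292;  mass: 23.95x + 40.00y = 0.4497
Solving, x = 4.171 × 10^-3 mol, y = 8.745 × 10^-3 mol
mass of LiOH = 4.171 × 10^-3 × 23.95 = 0.09990 g
% LiOH = 0.09990 / 0.4497 × 100 = 22.21 %

22.21 %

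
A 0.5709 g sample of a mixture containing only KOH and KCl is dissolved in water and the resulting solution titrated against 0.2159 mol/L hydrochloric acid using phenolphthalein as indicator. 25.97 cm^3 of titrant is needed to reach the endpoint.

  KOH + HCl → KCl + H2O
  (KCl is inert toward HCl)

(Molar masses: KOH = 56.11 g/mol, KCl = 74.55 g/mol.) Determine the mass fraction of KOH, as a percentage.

55.11 %

n(HCl) = 0.02597 × 0.2159 = 5.607 × 10^-3 mol
Let x = n(KOH), y = n(KCl).
Titrant: 1x = 5.607 × 10^-3;  mass: 56.11x + 74.55y = 0.5709
Solving, x = 5.607 × 10^-3 mol, y = 3.438 × 10^-3 mol
mass of KOH = 5.607 × 10^-3 × 56.11 = 0.3146 g
% KOH = 0.3146 / 0.5709 × 100 = 55.11 %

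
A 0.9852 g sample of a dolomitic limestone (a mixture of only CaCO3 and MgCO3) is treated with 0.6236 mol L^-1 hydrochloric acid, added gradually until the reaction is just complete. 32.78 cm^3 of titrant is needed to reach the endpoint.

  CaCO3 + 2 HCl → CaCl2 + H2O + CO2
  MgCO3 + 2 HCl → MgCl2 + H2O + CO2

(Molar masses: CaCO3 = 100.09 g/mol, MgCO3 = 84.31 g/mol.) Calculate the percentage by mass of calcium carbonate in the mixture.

n(HCl) = 0.03278 × 0.6236 = 0.02044 mol
Let x = n(CaCO3), y = n(MgCO3).
Titrant: 2x + 2y = 0.02044;  mass: 100.09x + 84.31y = 0.9852
Solving, x = 7.825 × 10^-3 mol, y = 2.395 × 10^-3 mol
mass of CaCO3 = 7.825 × 10^-3 × 100.09 = 0.7832 g
% CaCO3 = 0.7832 / 0.9852 × 100 = 79.50 %

79.50 %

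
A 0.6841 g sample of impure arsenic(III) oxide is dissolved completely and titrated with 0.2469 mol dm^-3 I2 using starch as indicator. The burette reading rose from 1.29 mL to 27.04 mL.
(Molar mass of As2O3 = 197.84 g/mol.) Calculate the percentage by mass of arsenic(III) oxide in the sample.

As2O3 + 2 I2 + 2 H2O → As2O5 + 4 HI
n(I2) = 0.02575 L × 0.2469 mol/L = 6.358 × 10^-3 mol
From the 1:2 ratio, n(As2O3) = 1/2 × 6.358 × 10^-3 = 3.179 × 10^-3 mol
mass of As2O3 = 3.179 × 10^-3 × 197.84 g/mol = 0.6289 g
% As2O3 = 0.6289 / 0.6841 × 100 = 91.93 %

91.93 %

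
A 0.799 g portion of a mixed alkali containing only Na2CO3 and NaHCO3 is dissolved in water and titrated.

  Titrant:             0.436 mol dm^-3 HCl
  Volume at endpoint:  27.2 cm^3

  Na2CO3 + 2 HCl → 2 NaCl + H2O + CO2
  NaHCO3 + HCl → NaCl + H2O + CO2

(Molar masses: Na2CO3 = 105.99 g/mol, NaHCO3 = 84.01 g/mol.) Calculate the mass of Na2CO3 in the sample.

0.337 g

n(HCl) = 0.0272 × 0.436 = 0.0119 mol
Let x = n(Na2CO3), y = n(NaHCO3).
Titrant: 2x + 1y = 0.0119;  mass: 105.99x + 84.01y = 0.799
Solving, x = 3.18 × 10^-3 mol, y = 5.50 × 10^-3 mol
mass of Na2CO3 = 3.18 × 10^-3 × 105.99 = 0.337 g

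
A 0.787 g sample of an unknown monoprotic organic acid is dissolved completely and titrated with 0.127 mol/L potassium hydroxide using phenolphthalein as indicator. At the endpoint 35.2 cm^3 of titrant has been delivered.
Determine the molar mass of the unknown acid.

n(KOH) = 0.0352 L × 0.127 mol/L = 4.47 × 10^-3 mol
n(HA) = 4.47 × 10^-3 mol (1:1 ratio)
M = m / n = 0.787 g / 4.47 × 10^-3 mol = 176 g/mol

176 g/mol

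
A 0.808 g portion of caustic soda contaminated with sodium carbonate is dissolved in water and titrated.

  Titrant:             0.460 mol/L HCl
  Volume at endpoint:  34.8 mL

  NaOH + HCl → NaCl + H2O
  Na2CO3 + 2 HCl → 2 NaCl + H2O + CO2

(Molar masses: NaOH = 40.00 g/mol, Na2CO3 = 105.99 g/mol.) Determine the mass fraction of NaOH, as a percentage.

15.4 %

n(HCl) = 0.0348 × 0.460 = 0.0160 mol
Let x = n(NaOH), y = n(Na2CO3).
Titrant: 1x + 2y = 0.0160;  mass: 40.00x + 105.99y = 0.808
Solving, x = 3.10 × 10^-3 mol, y = 6.45 × 10^-3 mol
mass of NaOH = 3.10 × 10^-3 × 40.00 = 0.124 g
% NaOH = 0.124 / 0.808 × 100 = 15.4 %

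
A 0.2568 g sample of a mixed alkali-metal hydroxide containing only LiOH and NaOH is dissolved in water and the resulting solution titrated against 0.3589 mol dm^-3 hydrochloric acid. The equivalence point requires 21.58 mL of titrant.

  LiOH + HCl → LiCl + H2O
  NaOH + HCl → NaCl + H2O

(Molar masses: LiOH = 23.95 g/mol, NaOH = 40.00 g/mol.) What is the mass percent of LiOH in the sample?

30.80 %

n(HCl) = 0.02158 × 0.3589 = 7.745 × 10^-3 mol
Let x = n(LiOH), y = n(NaOH).
Titrant: 1x + 1y = 7.745 × 10^-3;  mass: 23.95x + 40.00y = 0.2568
Solving, x = 3.302 × 10^-3 mol, y = 4.443 × 10^-3 mol
mass of LiOH = 3.302 × 10^-3 × 23.95 = 0.07909 g
% LiOH = 0.07909 / 0.2568 × 100 = 30.80 %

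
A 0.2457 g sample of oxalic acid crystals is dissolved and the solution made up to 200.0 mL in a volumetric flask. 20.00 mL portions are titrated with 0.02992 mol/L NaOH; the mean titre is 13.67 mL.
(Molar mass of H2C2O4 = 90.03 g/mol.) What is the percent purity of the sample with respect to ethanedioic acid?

74.93 %

H2C2O4 + 2 NaOH → Na2C2O4 + 2 H2O
n(NaOH) per titration = 0.01367 × 0.02992 = 4.090 × 10^-4 mol
From the 1:2 ratio, n(H2C2O4) in each aliquot = 1/2 × 4.090 × 10^-4 = 2.045 × 10^-4 mol
n(H2C2O4) in the whole flask = 2.045 × 10^-4 × 200.0/20.00 = 2.045 × 10^-3 mol
mass of H2C2O4 = 2.045 × 10^-3 × 90.03 = 0.1841 g
% H2C2O4 = 0.1841 / 0.2457 × 100 = 74.93 %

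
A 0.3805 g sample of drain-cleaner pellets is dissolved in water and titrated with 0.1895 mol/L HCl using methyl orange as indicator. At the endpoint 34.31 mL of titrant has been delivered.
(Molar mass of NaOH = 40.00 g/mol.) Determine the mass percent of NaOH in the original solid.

NaOH + HCl → NaCl + H2O
n(HCl) = 0.03431 L × 0.1895 mol/L = 6.502 × 10^-3 mol
n(NaOH) = 6.502 × 10^-3 mol (1:1 ratio)
mass of NaOH = 6.502 × 10^-3 × 40.00 g/mol = 0.2601 g
% NaOH = 0.2601 / 0.3805 × 100 = 68.35 %

68.35 %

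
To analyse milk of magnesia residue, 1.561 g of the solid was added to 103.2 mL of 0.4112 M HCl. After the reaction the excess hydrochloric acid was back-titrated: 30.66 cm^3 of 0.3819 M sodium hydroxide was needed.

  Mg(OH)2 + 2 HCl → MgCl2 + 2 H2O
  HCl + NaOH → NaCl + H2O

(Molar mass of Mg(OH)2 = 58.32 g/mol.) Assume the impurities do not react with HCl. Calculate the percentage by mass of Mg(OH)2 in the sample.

n(HCl) added = 0.1032 × 0.4112 = 0.04244 mol
n(NaOH) used in back-titration = 0.03066 × 0.3819 = 0.01171 mol
n(HCl) left over = 0.01171 mol (1:1 ratio)
n(HCl) consumed by analyte = 0.04244 − 0.01171 = 0.03073 mol
From the 1:2 ratio, n(Mg(OH)2) = 1/2 × 0.03073 = 0.01536 mol
mass of Mg(OH)2 = 0.01536 × 58.32 = 0.8960 g
% Mg(OH)2 = 0.8960 / 1.561 × 100 = 57.40 %

57.40 %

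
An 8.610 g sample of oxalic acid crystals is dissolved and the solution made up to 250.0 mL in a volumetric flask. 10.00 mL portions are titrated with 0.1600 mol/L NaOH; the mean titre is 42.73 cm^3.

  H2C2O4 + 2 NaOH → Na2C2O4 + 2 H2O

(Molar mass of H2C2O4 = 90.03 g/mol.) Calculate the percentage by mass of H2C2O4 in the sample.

89.36 %

n(NaOH) per titration = 0.04273 × 0.1600 = 6.837 × 10^-3 mol
From the 1:2 ratio, n(H2C2O4) in each aliquot = 1/2 × 6.837 × 10^-3 = 3.418 × 10^-3 mol
n(H2C2O4) in the whole flask = 3.418 × 10^-3 × 250.0/10.00 = 0.08546 mol
mass of H2C2O4 = 0.08546 × 90.03 = 7.694 g
% H2C2O4 = 7.694 / 8.610 × 100 = 89.36 %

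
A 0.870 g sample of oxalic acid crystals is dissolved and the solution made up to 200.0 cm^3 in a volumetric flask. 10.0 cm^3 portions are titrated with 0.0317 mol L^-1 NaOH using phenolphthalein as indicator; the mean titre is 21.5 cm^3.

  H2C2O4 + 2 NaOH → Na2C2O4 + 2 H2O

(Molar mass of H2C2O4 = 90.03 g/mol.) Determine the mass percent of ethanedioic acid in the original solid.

n(NaOH) per titration = 0.0215 × 0.0317 = 6.82 × 10^-4 mol
From the 1:2 ratio, n(H2C2O4) in each aliquot = 1/2 × 6.82 × 10^-4 = 3.41 × 10^-4 mol
n(H2C2O4) in the whole flask = 3.41 × 10^-4 × 200.0/10.0 = 6.82 × 10^-3 mol
mass of H2C2O4 = 6.82 × 10^-3 × 90.03 = 0.614 g
% H2C2O4 = 0.614 / 0.870 × 100 = 70.5 %

70.5 %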